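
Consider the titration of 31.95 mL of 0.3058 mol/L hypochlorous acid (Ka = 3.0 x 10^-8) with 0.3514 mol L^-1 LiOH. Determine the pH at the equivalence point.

10.37

n(HClO) = 0.3058 x 0.03195 = 0.009770 mol; V(LiOH) at equivalence = 0.009770/0.3514 = 0.02780 L.
At equivalence all the acid is converted to ClO-; total volume = 0.03195 + 0.02780 = 0.05975 L, so [ClO-] = 0.009770/0.05975 = 0.1635 M.
Kb = Kw/Ka = 1.0e-14 / 3.0 x 10^-8 = 3.33e-7.
[OH^-] = sqrt(Kb x [ClO-]) = sqrt(3.33e-7 x 0.1635) = 0.000233 M.
pOH = 3.63, so pH = 14.00 - 3.63 = 10.37.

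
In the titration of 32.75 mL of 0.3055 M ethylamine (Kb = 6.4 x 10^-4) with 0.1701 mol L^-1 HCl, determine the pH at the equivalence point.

5.88

n(C2H5NH2) = 0.3055 x 0.03275 = 0.01001 mol; V(HCl) at equivalence = 0.01001/0.1701 = 0.05882 L.
At equivalence the base is fully converted to C2H5NH3+; total volume = 0.09157 L, so [C2H5NH3+] = 0.01001/0.09157 = 0.1093 M.
Ka(C2H5NH3+) = Kw/Kb = 1.0e-14 / 6.4 x 10^-4 = 1.56e-11.
[H^+] = sqrt(Ka x [C2H5NH3+]) = sqrt(1.56e-11 x 0.1093) = 1.31e-6 M.
pH = -log(1.31e-6) = 5.88.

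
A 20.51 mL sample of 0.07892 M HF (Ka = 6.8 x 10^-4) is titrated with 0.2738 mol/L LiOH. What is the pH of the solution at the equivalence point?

7.98

n(HF) = 0.07892 x 0.02051 = 0.001619 mol; V(LiOH) at equivalence = 0.001619/0.2738 = 0.005912 L.
At equivalence all the acid is converted to F-; total volume = 0.02051 + 0.005912 = 0.02642 L, so [F-] = 0.001619/0.02642 = 0.06126 M.
Kb = Kw/Ka = 1.0e-14 / 6.8 x 10^-4 = 1.47e-11.
[OH^-] = sqrt(Kb x [F-]) = sqrt(1.47e-11 x 0.06126) = 9.49e-7 M.
pOH = 6.02, so pH = 14.00 - 6.02 = 7.98.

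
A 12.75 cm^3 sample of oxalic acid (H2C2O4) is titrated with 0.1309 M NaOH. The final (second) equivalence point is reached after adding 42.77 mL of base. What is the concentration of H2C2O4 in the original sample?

n(NaOH) = 0.1309 x 0.04277 = 0.005599 mol.
At the final (second) equivalence point, 2 mol OH^- react per mol H2C2O4, so n(H2C2O4) = 0.005599 / 2 = 0.002799 mol.
[H2C2O4] = 0.002799 / 0.01275 L = 0.220 M.

0.220 M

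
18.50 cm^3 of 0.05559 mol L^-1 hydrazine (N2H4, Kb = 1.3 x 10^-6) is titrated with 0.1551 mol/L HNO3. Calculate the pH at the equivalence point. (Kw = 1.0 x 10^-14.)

4.75

n(N2H4) = 0.05559 x 0.01850 = 0.001028 mol; V(HNO3) at equivalence = 0.001028/0.1551 = 0.006631 L.
At equivalence the base is fully converted to N2H5+; total volume = 0.02513 L, so [N2H5+] = 0.001028/0.02513 = 0.04092 M.
Ka(N2H5+) = Kw/Kb = 1.0e-14 / 1.3 x 10^-6 = 7.69e-9.
[H^+] = sqrt(Ka x [N2H5+]) = sqrt(7.69e-9 x 0.04092) = 1.77e-5 M.
pH = -log(1.77e-5) = 4.75.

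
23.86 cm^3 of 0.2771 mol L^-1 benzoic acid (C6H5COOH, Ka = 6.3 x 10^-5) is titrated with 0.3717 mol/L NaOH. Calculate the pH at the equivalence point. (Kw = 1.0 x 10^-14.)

8.70

n(C6H5COOH) = 0.2771 x 0.02386 = 0.006612 mol; V(NaOH) at equivalence = 0.006612/0.3717 = 0.01779 L.
At equivalence all the acid is converted to C6H5COO-; total volume = 0.02386 + 0.01779 = 0.04165 L, so [C6H5COO-] = 0.006612/0.04165 = 0.1588 M.
Kb = Kw/Ka = 1.0e-14 / 6.3 x 10^-5 = 1.59e-10.
[OH^-] = sqrt(Kb x [C6H5COO-]) = sqrt(1.59e-10 x 0.1588) = 5.02e-6 M.
pOH = 5.30, so pH = 14.00 - 5.30 = 8.70.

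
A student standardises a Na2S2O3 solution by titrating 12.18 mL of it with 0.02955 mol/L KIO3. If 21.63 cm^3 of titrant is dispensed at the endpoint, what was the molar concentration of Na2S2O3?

n(KIO3) = 0.02955 x 0.02163 = 0.0006392 mol.
From the balanced equation, 1 mol KIO3 reacts with 6 mol Na2S2O3, so n(Na2S2O3) = 0.0006392 x 6/1 = 0.003835 mol.
[Na2S2O3] = 0.003835 / 0.01218 L = 0.315 M.

0.315 M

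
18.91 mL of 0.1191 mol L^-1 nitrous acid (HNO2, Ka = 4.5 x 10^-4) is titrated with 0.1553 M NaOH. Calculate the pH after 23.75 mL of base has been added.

n(acid) = 0.1191 x 0.01891 = 0.002252 mol; n(NaOH) added = 0.1553 x 0.02375 = 0.003688 mol.
Base is in excess by 0.003688 - 0.002252 = 0.001436 mol in a total volume of 0.04266 L.
[OH^-] = 0.001436/0.04266 = 0.03367 M, so pOH = 1.47 and pH = 14.00 - 1.47 = 12.53.

12.53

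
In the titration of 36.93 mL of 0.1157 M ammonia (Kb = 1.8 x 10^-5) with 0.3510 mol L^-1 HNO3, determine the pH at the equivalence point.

n(NH3) = 0.1157 x 0.03693 = 0.004273 mol; V(HNO3) at equivalence = 0.004273/0.3510 = 0.01217 L.
At equivalence the base is fully converted to NH4+; total volume = 0.04910 L, so [NH4+] = 0.004273/0.04910 = 0.08702 M.
Ka(NH4+) = Kw/Kb = 1.0e-14 / 1.8 x 10^-5 = 5.56e-10.
[H^+] = sqrt(Ka x [NH4+]) = sqrt(5.56e-10 x 0.08702) = 6.95e-6 M.
pH = -log(6.95e-6) = 5.16.

5.16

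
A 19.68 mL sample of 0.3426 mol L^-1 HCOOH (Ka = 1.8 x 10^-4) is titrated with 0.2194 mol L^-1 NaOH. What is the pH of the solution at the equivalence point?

n(HCOOH) = 0.3426 x 0.01968 = 0.006742 mol; V(NaOH) at equivalence = 0.006742/0.2194 = 0.03073 L.
At equivalence all the acid is converted to HCOO-; total volume = 0.01968 + 0.03073 = 0.05041 L, so [HCOO-] = 0.006742/0.05041 = 0.1337 M.
Kb = Kw/Ka = 1.0e-14 / 1.8 x 10^-4 = 5.56e-11.
[OH^-] = sqrt(Kb x [HCOO-]) = sqrt(5.56e-11 x 0.1337) = 2.73e-6 M.
pOH = 5.56, so pH = 14.00 - 5.56 = 8.44.

8.44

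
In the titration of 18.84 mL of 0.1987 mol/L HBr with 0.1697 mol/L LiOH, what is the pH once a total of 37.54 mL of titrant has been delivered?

12.67

n(acid) = 0.1987 x 0.01884 = 0.003744 mol; n(LiOH) added = 0.1697 x 0.03754 = 0.006371 mol.
Base is in excess by 0.006371 - 0.003744 = 0.002627 mol in a total volume of 0.05638 L.
[OH^-] = 0.002627/0.05638 = 0.04660 M, so pOH = 1.33 and pH = 14.00 - 1.33 = 12.67.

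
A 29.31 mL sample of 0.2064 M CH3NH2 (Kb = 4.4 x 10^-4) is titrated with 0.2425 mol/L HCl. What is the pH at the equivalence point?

n(CH3NH2) = 0.2064 x 0.02931 = 0.006050 mol; V(HCl) at equivalence = 0.006050/0.2425 = 0.02495 L.
At equivalence the base is fully converted to CH3NH3+; total volume = 0.05426 L, so [CH3NH3+] = 0.006050/0.05426 = 0.1115 M.
Ka(CH3NH3+) = Kw/Kb = 1.0e-14 / 4.4 x 10^-4 = 2.27e-11.
[H^+] = sqrt(Ka x [CH3NH3+]) = sqrt(2.27e-11 x 0.1115) = 1.59e-6 M.
pH = -log(1.59e-6) = 5.80.

5.80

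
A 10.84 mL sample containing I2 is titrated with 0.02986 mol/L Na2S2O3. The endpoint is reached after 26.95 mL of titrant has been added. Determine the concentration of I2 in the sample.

0.0371 M

n(Na2S2O3) = 0.02986 x 0.02695 = 0.0008047 mol.
From the balanced equation, 2 mol Na2S2O3 reacts with 1 mol I2, so n(I2) = 0.0008047 x 1/2 = 0.0004024 mol.
[I2] = 0.0004024 / 0.01084 L = 0.0371 M.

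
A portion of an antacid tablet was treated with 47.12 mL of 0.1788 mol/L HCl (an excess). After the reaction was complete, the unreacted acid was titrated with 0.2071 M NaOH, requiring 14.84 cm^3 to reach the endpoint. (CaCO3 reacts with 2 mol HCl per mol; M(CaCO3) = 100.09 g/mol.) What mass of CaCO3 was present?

Total n(HCl) added = 0.1788 x 0.04712 = 0.008425 mol.
n(NaOH) used = 0.2071 x 0.01484 = 0.003073 mol, which equals the excess n(HCl).
So n(HCl) consumed by the sample = 0.008425 - 0.003073 = 0.005352 mol.
n(CaCO3) = 0.005352 / 2 = 0.002676 mol.
mass = 0.002676 mol x 100.09 g/mol = 0.268 g.

0.268 g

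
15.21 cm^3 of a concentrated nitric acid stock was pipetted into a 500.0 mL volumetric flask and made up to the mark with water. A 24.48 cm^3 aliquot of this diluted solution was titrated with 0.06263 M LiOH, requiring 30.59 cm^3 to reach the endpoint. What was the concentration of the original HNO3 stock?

2.57 M

n(LiOH) = 0.06263 x 0.03059 = 0.001916 mol.
n(HNO3) in the aliquot = 0.001916 mol.
[diluted HNO3] = 0.001916 / 0.02448 = 0.07826 M.
Dilution factor = 500.0/15.21 = 32.87, so [stock] = 0.07826 x 32.87 = 2.57 M.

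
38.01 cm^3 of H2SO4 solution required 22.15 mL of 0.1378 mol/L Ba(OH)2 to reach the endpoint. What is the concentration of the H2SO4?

0.0803 M

n(Ba(OH)2) delivered = 0.1378 x 0.02215 = 0.003052 mol.
For a 1:1 reaction, n(H2SO4) = 0.003052 mol.
[H2SO4] = 0.003052 mol / 0.03801 L = 0.0803 M.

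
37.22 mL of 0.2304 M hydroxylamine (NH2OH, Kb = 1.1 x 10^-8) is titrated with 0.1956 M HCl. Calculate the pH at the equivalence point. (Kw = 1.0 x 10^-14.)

n(NH2OH) = 0.2304 x 0.03722 = 0.008575 mol; V(HCl) at equivalence = 0.008575/0.1956 = 0.04384 L.
At equivalence the base is fully converted to NH3OH+; total volume = 0.08106 L, so [NH3OH+] = 0.008575/0.08106 = 0.1058 M.
Ka(NH3OH+) = Kw/Kb = 1.0e-14 / 1.1 x 10^-8 = 9.09e-7.
[H^+] = sqrt(Ka x [NH3OH+]) = sqrt(9.09e-7 x 0.1058) = 0.000310 M.
pH = -log(0.000310) = 3.51.

3.51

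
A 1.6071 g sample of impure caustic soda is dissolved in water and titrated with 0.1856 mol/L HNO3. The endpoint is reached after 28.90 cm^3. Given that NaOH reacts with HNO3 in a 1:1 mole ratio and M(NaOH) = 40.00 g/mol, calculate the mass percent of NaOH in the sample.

13.4%

n(HNO3) = 0.1856 x 0.02890 = 0.005364 mol.
n(NaOH) = 0.005364 / 1 = 0.005364 mol.
mass of NaOH = 0.005364 x 40.00 = 0.2146 g.
% purity = 0.2146 / 1.6071 x 100 = 13.4%.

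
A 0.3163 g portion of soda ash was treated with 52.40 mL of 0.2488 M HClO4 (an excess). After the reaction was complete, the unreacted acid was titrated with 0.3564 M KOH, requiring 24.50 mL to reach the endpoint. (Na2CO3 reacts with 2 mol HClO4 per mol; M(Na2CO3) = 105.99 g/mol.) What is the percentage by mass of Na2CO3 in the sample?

Total n(HClO4) added = 0.2488 x 0.05240 = 0.01304 mol.
n(KOH) used = 0.3564 x 0.02450 = 0.008732 mol, which equals the excess n(HClO4).
So n(HClO4) consumed by the sample = 0.01304 - 0.008732 = 0.004305 mol.
n(Na2CO3) = 0.004305 / 2 = 0.002153 mol.
mass Na2CO3 = 0.002153 x 105.99 = 0.2282 g, so %Na2CO3 = 0.2282/0.3163 x 100 = 72.1%.

72.1%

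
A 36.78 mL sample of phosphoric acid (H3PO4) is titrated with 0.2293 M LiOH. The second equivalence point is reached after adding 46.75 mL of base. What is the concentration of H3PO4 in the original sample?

n(LiOH) = 0.2293 x 0.04675 = 0.01072 mol.
At the second equivalence point, 2 mol OH^- react per mol H3PO4, so n(H3PO4) = 0.01072 / 2 = 0.005360 mol.
[H3PO4] = 0.005360 / 0.03678 L = 0.146 M.

0.146 M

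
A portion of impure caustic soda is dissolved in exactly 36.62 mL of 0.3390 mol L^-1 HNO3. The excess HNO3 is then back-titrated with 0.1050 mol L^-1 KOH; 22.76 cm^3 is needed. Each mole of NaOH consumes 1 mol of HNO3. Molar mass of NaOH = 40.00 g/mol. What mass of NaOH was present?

0.401 g

Total n(HNO3) added = 0.3390 x 0.03662 = 0.01241 mol.
n(KOH) used = 0.1050 x 0.02276 = 0.002390 mol, which equals the excess n(HNO3).
So n(HNO3) consumed by the sample = 0.01241 - 0.002390 = 0.01002 mol.
n(NaOH) = 0.01002 / 1 = 0.01002 mol.
mass = 0.01002 mol x 40.00 g/mol = 0.401 g.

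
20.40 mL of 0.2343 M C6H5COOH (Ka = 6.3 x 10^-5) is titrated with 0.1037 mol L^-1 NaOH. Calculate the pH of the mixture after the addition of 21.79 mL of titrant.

4.15

Initial n(C6H5COOH) = 0.2343 x 0.02040 = 0.004780 mol.
n(NaOH) added = 0.1037 x 0.02179 = 0.002260 mol, converting that many moles of C6H5COOH to C6H5COO-.
Remaining n(C6H5COOH) = 0.002520 mol; n(C6H5COO-) = 0.002260 mol.
By Henderson-Hasselbalch, pH = pKa + log([A^-]/[HA]) = 4.20 + log(0.002260/0.002520) = 4.20 + (-0.05) = 4.15.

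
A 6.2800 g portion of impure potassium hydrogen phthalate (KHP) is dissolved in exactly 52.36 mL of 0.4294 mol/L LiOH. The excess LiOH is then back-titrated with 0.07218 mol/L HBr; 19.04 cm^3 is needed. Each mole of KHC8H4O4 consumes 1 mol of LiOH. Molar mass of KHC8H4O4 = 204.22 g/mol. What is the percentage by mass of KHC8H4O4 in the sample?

Total n(LiOH) added = 0.4294 x 0.05236 = 0.02248 mol.
n(HBr) used = 0.07218 x 0.01904 = 0.001374 mol, which equals the excess n(LiOH).
So n(LiOH) consumed by the sample = 0.02248 - 0.001374 = 0.02111 mol.
n(KHC8H4O4) = 0.02111 / 1 = 0.02111 mol.
mass KHC8H4O4 = 0.02111 x 204.22 = 4.311 g, so %KHC8H4O4 = 4.311/6.2800 x 100 = 68.6%.

68.6%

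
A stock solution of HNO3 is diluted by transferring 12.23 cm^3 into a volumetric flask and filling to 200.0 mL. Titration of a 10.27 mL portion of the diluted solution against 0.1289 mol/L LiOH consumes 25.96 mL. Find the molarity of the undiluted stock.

5.33 M

n(LiOH) = 0.1289 x 0.02596 = 0.003346 mol.
n(HNO3) in the aliquot = 0.003346 mol.
[diluted HNO3] = 0.003346 / 0.01027 = 0.3258 M.
Dilution factor = 200.0/12.23 = 16.35, so [stock] = 0.3258 x 16.35 = 5.33 M.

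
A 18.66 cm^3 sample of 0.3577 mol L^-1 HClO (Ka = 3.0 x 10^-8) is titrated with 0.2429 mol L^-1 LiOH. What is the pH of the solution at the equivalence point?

n(HClO) = 0.3577 x 0.01866 = 0.006675 mol; V(LiOH) at equivalence = 0.006675/0.2429 = 0.02748 L.
At equivalence all the acid is converted to ClO-; total volume = 0.01866 + 0.02748 = 0.04614 L, so [ClO-] = 0.006675/0.04614 = 0.1447 M.
Kb = Kw/Ka = 1.0e-14 / 3.0 x 10^-8 = 3.33e-7.
[OH^-] = sqrt(Kb x [ClO-]) = sqrt(3.33e-7 x 0.1447) = 0.000220 M.
pOH = 3.66, so pH = 14.00 - 3.66 = 10.34.

10.34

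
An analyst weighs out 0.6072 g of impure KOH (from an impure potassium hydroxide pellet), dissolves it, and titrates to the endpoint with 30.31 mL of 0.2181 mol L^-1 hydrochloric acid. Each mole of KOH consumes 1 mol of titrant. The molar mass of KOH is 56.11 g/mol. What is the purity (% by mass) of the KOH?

61.1%

n(HCl) = 0.2181 x 0.03031 = 0.006611 mol.
n(KOH) = 0.006611 / 1 = 0.006611 mol.
mass of KOH = 0.006611 x 56.11 = 0.3709 g.
% purity = 0.3709 / 0.6072 x 100 = 61.1%.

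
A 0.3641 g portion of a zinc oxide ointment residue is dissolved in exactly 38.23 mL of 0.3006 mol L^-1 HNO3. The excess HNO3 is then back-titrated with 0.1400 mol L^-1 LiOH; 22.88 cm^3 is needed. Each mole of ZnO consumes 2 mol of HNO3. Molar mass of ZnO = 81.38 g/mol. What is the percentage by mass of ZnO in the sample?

Total n(HNO3) added = 0.3006 x 0.03823 = 0.01149 mol.
n(LiOH) used = 0.1400 x 0.02288 = 0.003203 mol, which equals the excess n(HNO3).
So n(HNO3) consumed by the sample = 0.01149 - 0.003203 = 0.008289 mol.
n(ZnO) = 0.008289 / 2 = 0.004144 mol.
mass ZnO = 0.004144 x 81.38 = 0.3373 g, so %ZnO = 0.3373/0.3641 x 100 = 92.6%.

92.6%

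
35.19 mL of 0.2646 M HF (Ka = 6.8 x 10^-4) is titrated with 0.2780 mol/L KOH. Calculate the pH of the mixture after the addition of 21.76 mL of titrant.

Initial n(HF) = 0.2646 x 0.03519 = 0.009311 mol.
n(KOH) added = 0.2780 x 0.02176 = 0.006049 mol, converting that many moles of HF to F-.
Remaining n(HF) = 0.003262 mol; n(F-) = 0.006049 mol.
By Henderson-Hasselbalch, pH = pKa + log([A^-]/[HA]) = 3.17 + log(0.006049/0.003262) = 3.17 + (+0.27) = 3.44.

3.44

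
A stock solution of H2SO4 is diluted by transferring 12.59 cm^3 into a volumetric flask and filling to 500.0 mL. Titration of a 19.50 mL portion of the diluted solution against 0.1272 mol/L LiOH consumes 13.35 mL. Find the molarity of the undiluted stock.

n(LiOH) = 0.1272 x 0.01335 = 0.001698 mol.
n(H2SO4) in the aliquot = 0.001698 x 1/2 = 0.0008491 mol.
[diluted H2SO4] = 0.0008491 / 0.01950 = 0.04354 M.
Dilution factor = 500.0/12.59 = 39.71, so [stock] = 0.04354 x 39.71 = 1.73 M.

1.73 M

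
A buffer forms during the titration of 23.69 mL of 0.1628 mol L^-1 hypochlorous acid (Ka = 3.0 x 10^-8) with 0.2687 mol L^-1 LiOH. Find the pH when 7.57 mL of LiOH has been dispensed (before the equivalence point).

7.57

Initial n(HClO) = 0.1628 x 0.02369 = 0.003857 mol.
n(LiOH) added = 0.2687 x 0.007570 = 0.002034 mol, converting that many moles of HClO to ClO-.
Remaining n(HClO) = 0.001823 mol; n(ClO-) = 0.002034 mol.
By Henderson-Hasselbalch, pH = pKa + log([A^-]/[HA]) = 7.52 + log(0.002034/0.001823) = 7.52 + (+0.05) = 7.57.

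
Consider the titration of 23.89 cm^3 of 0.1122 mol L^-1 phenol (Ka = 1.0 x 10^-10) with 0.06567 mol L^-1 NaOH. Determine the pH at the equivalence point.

n(C6H5OH) = 0.1122 x 0.02389 = 0.002680 mol; V(NaOH) at equivalence = 0.002680/0.06567 = 0.04082 L.
At equivalence all the acid is converted to C6H5O-; total volume = 0.02389 + 0.04082 = 0.06471 L, so [C6H5O-] = 0.002680/0.06471 = 0.04142 M.
Kb = Kw/Ka = 1.0e-14 / 1.0 x 10^-10 = 0.000100.
[OH^-] = sqrt(Kb x [C6H5O-]) = sqrt(0.000100 x 0.04142) = 0.00204 M.
pOH = 2.69, so pH = 14.00 - 2.69 = 11.31.

11.31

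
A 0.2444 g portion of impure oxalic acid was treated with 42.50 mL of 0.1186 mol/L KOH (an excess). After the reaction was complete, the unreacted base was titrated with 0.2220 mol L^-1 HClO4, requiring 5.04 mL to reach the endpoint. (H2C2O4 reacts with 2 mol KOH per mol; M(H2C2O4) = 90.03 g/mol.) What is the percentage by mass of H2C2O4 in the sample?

72.2%

Total n(KOH) added = 0.1186 x 0.04250 = 0.005040 mol.
n(HClO4) used = 0.2220 x 0.005040 = 0.001119 mol, which equals the excess n(KOH).
So n(KOH) consumed by the sample = 0.005040 - 0.001119 = 0.003922 mol.
n(H2C2O4) = 0.003922 / 2 = 0.001961 mol.
mass H2C2O4 = 0.001961 x 90.03 = 0.1765 g, so %H2C2O4 = 0.1765/0.2444 x 100 = 72.2%.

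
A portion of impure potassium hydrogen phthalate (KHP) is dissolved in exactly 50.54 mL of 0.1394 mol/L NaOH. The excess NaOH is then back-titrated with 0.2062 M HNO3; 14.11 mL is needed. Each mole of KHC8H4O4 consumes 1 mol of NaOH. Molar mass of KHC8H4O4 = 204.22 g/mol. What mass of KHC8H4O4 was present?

Total n(NaOH) added = 0.1394 x 0.05054 = 0.007045 mol.
n(HNO3) used = 0.2062 x 0.01411 = 0.002909 mol, which equals the excess n(NaOH).
So n(NaOH) consumed by the sample = 0.007045 - 0.002909 = 0.004136 mol.
n(KHC8H4O4) = 0.004136 / 1 = 0.004136 mol.
mass = 0.004136 mol x 204.22 g/mol = 0.845 g.

0.845 g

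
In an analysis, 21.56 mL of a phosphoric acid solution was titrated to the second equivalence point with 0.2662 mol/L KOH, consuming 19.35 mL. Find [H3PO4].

n(KOH) = 0.2662 x 0.01935 = 0.005151 mol.
At the second equivalence point, 2 mol OH^- react per mol H3PO4, so n(H3PO4) = 0.005151 / 2 = 0.002575 mol.
[H3PO4] = 0.002575 / 0.02156 L = 0.119 M.

0.119 M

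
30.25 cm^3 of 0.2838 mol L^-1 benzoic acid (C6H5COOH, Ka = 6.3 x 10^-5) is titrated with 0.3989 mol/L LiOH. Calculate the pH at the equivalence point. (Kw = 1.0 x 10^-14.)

n(C6H5COOH) = 0.2838 x 0.03025 = 0.008585 mol; V(LiOH) at equivalence = 0.008585/0.3989 = 0.02152 L.
At equivalence all the acid is converted to C6H5COO-; total volume = 0.03025 + 0.02152 = 0.05177 L, so [C6H5COO-] = 0.008585/0.05177 = 0.1658 M.
Kb = Kw/Ka = 1.0e-14 / 6.3 x 10^-5 = 1.59e-10.
[OH^-] = sqrt(Kb x [C6H5COO-]) = sqrt(1.59e-10 x 0.1658) = 5.13e-6 M.
pOH = 5.29, so pH = 14.00 - 5.29 = 8.71.

8.71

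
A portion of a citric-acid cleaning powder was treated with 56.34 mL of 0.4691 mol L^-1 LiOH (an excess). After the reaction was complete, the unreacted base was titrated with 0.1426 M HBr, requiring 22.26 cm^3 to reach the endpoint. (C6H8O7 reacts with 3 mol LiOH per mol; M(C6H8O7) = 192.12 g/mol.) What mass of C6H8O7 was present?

1.49 g

Total n(LiOH) added = 0.4691 x 0.05634 = 0.02643 mol.
n(HBr) used = 0.1426 x 0.02226 = 0.003174 mol, which equals the excess n(LiOH).
So n(LiOH) consumed by the sample = 0.02643 - 0.003174 = 0.02325 mol.
n(C6H8O7) = 0.02325 / 3 = 0.007752 mol.
mass = 0.007752 mol x 192.12 g/mol = 1.49 g.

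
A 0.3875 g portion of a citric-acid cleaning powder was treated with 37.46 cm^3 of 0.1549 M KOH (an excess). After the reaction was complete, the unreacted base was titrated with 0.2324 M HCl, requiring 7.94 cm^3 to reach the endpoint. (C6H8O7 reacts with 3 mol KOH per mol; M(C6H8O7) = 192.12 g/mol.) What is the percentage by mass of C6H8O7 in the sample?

Total n(KOH) added = 0.1549 x 0.03746 = 0.005803 mol.
n(HCl) used = 0.2324 x 0.007940 = 0.001845 mol, which equals the excess n(KOH).
So n(KOH) consumed by the sample = 0.005803 - 0.001845 = 0.003957 mol.
n(C6H8O7) = 0.003957 / 3 = 0.001319 mol.
mass C6H8O7 = 0.001319 x 192.12 = 0.2534 g, so %C6H8O7 = 0.2534/0.3875 x 100 = 65.4%.

65.4%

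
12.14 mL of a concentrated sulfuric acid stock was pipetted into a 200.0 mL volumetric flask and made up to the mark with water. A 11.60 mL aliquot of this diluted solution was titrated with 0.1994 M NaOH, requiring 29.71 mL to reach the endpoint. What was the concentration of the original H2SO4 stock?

4.21 M

n(NaOH) = 0.1994 x 0.02971 = 0.005924 mol.
n(H2SO4) in the aliquot = 0.005924 x 1/2 = 0.002962 mol.
[diluted H2SO4] = 0.002962 / 0.01160 = 0.2554 M.
Dilution factor = 200.0/12.14 = 16.47, so [stock] = 0.2554 x 16.47 = 4.21 M.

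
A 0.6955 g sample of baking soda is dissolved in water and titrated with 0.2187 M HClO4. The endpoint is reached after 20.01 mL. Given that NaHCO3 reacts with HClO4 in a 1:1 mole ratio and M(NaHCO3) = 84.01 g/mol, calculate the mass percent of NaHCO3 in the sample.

n(HClO4) = 0.2187 x 0.02001 = 0.004376 mol.
n(NaHCO3) = 0.004376 / 1 = 0.004376 mol.
mass of NaHCO3 = 0.004376 x 84.01 = 0.3676 g.
% purity = 0.3676 / 0.6955 x 100 = 52.9%.

52.9%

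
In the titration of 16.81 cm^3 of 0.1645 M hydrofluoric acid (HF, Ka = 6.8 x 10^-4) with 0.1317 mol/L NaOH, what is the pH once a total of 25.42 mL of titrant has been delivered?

12.14

n(acid) = 0.1645 x 0.01681 = 0.002765 mol; n(NaOH) added = 0.1317 x 0.02542 = 0.003348 mol.
Base is in excess by 0.003348 - 0.002765 = 0.0005826 mol in a total volume of 0.04223 L.
[OH^-] = 0.0005826/0.04223 = 0.01380 M, so pOH = 1.86 and pH = 14.00 - 1.86 = 12.14.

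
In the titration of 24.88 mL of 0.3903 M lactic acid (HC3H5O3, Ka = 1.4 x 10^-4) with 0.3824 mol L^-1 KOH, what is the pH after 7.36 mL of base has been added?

Initial n(HC3H5O3) = 0.3903 x 0.02488 = 0.009711 mol.
n(KOH) added = 0.3824 x 0.007360 = 0.002814 mol, converting that many moles of HC3H5O3 to C3H5O3-.
Remaining n(HC3H5O3) = 0.006896 mol; n(C3H5O3-) = 0.002814 mol.
By Henderson-Hasselbalch, pH = pKa + log([A^-]/[HA]) = 3.85 + log(0.002814/0.006896) = 3.85 + (-0.39) = 3.46.

3.46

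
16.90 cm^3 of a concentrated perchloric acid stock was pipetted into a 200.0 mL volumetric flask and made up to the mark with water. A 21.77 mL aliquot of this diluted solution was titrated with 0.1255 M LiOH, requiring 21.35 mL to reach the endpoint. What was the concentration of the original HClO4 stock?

n(LiOH) = 0.1255 x 0.02135 = 0.002679 mol.
n(HClO4) in the aliquot = 0.002679 mol.
[diluted HClO4] = 0.002679 / 0.02177 = 0.1231 M.
Dilution factor = 200.0/16.90 = 11.83, so [stock] = 0.1231 x 11.83 = 1.46 M.

1.46 M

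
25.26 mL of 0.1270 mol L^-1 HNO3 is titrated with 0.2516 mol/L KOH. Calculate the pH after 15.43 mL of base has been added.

12.22

n(acid) = 0.1270 x 0.02526 = 0.003208 mol; n(KOH) added = 0.2516 x 0.01543 = 0.003882 mol.
Base is in excess by 0.003882 - 0.003208 = 0.0006742 mol in a total volume of 0.04069 L.
[OH^-] = 0.0006742/0.04069 = 0.01657 M, so pOH = 1.78 and pH = 14.00 - 1.78 = 12.22.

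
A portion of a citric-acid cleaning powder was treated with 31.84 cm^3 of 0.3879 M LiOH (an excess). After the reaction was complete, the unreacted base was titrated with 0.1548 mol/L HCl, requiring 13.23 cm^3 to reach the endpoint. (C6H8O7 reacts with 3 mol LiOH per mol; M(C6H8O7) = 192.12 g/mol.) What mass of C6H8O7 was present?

Total n(LiOH) added = 0.3879 x 0.03184 = 0.01235 mol.
n(HCl) used = 0.1548 x 0.01323 = 0.002048 mol, which equals the excess n(LiOH).
So n(LiOH) consumed by the sample = 0.01235 - 0.002048 = 0.01030 mol.
n(C6H8O7) = 0.01030 / 3 = 0.003434 mol.
mass = 0.003434 mol x 192.12 g/mol = 0.660 g.

0.660 g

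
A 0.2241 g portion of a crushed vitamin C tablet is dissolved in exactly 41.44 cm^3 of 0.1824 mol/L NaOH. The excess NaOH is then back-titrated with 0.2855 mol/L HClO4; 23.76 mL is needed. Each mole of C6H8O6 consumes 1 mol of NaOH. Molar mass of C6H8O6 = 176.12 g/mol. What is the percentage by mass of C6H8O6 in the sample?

Total n(NaOH) added = 0.1824 x 0.04144 = 0.007559 mol.
n(HClO4) used = 0.2855 x 0.02376 = 0.006783 mol, which equals the excess n(NaOH).
So n(NaOH) consumed by the sample = 0.007559 - 0.006783 = 0.0007752 mol.
n(C6H8O6) = 0.0007752 / 1 = 0.0007752 mol.
mass C6H8O6 = 0.0007752 x 176.12 = 0.1365 g, so %C6H8O6 = 0.1365/0.2241 x 100 = 60.9%.

60.9%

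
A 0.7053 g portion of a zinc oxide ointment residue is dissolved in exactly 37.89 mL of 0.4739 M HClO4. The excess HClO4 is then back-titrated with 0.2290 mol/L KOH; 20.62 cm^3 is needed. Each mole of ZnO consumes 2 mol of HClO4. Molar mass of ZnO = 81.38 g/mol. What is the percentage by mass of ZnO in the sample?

Total n(HClO4) added = 0.4739 x 0.03789 = 0.01796 mol.
n(KOH) used = 0.2290 x 0.02062 = 0.004722 mol, which equals the excess n(HClO4).
So n(HClO4) consumed by the sample = 0.01796 - 0.004722 = 0.01323 mol.
n(ZnO) = 0.01323 / 2 = 0.006617 mol.
mass ZnO = 0.006617 x 81.38 = 0.5385 g, so %ZnO = 0.5385/0.7053 x 100 = 76.3%.

76.3%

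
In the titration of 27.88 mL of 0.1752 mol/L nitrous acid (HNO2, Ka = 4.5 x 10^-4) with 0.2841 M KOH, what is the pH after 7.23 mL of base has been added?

Initial n(HNO2) = 0.1752 x 0.02788 = 0.004885 mol.
n(KOH) added = 0.2841 x 0.007230 = 0.002054 mol, converting that many moles of HNO2 to NO2-.
Remaining n(HNO2) = 0.002831 mol; n(NO2-) = 0.002054 mol.
By Henderson-Hasselbalch, pH = pKa + log([A^-]/[HA]) = 3.35 + log(0.002054/0.002831) = 3.35 + (-0.14) = 3.21.

3.21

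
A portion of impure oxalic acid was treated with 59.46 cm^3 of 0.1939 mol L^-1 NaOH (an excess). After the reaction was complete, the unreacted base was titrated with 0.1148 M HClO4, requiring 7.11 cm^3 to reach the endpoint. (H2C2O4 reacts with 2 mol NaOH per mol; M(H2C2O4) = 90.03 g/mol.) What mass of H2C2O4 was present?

0.482 g

Total n(NaOH) added = 0.1939 x 0.05946 = 0.01153 mol.
n(HClO4) used = 0.1148 x 0.007110 = 0.0008162 mol, which equals the excess n(NaOH).
So n(NaOH) consumed by the sample = 0.01153 - 0.0008162 = 0.01071 mol.
n(H2C2O4) = 0.01071 / 2 = 0.005357 mol.
mass = 0.005357 mol x 90.03 g/mol = 0.482 g.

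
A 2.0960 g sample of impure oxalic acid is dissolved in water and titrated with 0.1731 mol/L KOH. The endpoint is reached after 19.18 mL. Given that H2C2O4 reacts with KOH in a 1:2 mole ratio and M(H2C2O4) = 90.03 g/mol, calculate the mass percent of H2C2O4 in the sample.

7.13%

n(KOH) = 0.1731 x 0.01918 = 0.003320 mol.
n(H2C2O4) = 0.003320 / 2 = 0.001660 mol.
mass of H2C2O4 = 0.001660 x 90.03 = 0.1495 g.
% purity = 0.1495 / 2.0960 x 100 = 7.13%.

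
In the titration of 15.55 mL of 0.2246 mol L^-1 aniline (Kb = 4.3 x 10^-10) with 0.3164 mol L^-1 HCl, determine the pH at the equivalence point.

n(C6H5NH2) = 0.2246 x 0.01555 = 0.003493 mol; V(HCl) at equivalence = 0.003493/0.3164 = 0.01104 L.
At equivalence the base is fully converted to C6H5NH3+; total volume = 0.02659 L, so [C6H5NH3+] = 0.003493/0.02659 = 0.1314 M.
Ka(C6H5NH3+) = Kw/Kb = 1.0e-14 / 4.3 x 10^-10 = 2.33e-5.
[H^+] = sqrt(Ka x [C6H5NH3+]) = sqrt(2.33e-5 x 0.1314) = 0.00175 M.
pH = -log(0.00175) = 2.76.

2.76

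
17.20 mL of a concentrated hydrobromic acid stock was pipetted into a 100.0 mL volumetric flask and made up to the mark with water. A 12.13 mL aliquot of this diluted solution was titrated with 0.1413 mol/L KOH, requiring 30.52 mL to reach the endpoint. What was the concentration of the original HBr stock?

n(KOH) = 0.1413 x 0.03052 = 0.004312 mol.
n(HBr) in the aliquot = 0.004312 mol.
[diluted HBr] = 0.004312 / 0.01213 = 0.3555 M.
Dilution factor = 100.0/17.20 = 5.814, so [stock] = 0.3555 x 5.814 = 2.07 M.

2.07 M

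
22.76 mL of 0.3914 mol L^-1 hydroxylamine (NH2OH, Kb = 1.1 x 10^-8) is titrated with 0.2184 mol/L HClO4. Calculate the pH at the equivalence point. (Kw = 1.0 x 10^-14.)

3.45

n(NH2OH) = 0.3914 x 0.02276 = 0.008908 mol; V(HClO4) at equivalence = 0.008908/0.2184 = 0.04079 L.
At equivalence the base is fully converted to NH3OH+; total volume = 0.06355 L, so [NH3OH+] = 0.008908/0.06355 = 0.1402 M.
Ka(NH3OH+) = Kw/Kb = 1.0e-14 / 1.1 x 10^-8 = 9.09e-7.
[H^+] = sqrt(Ka x [NH3OH+]) = sqrt(9.09e-7 x 0.1402) = 0.000357 M.
pH = -log(0.000357) = 3.45.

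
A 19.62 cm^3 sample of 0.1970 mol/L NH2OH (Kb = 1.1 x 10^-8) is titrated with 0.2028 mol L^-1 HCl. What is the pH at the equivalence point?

3.52

n(NH2OH) = 0.1970 x 0.01962 = 0.003865 mol; V(HCl) at equivalence = 0.003865/0.2028 = 0.01906 L.
At equivalence the base is fully converted to NH3OH+; total volume = 0.03868 L, so [NH3OH+] = 0.003865/0.03868 = 0.09993 M.
Ka(NH3OH+) = Kw/Kb = 1.0e-14 / 1.1 x 10^-8 = 9.09e-7.
[H^+] = sqrt(Ka x [NH3OH+]) = sqrt(9.09e-7 x 0.09993) = 0.000301 M.
pH = -log(0.000301) = 3.52.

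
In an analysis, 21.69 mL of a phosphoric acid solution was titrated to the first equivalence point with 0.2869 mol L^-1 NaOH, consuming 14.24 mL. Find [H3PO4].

0.188 M

n(NaOH) = 0.2869 x 0.01424 = 0.004085 mol.
At the first equivalence point, 1 mol OH^- react per mol H3PO4, so n(H3PO4) = 0.004085 / 1 = 0.004085 mol.
[H3PO4] = 0.004085 / 0.02169 L = 0.188 M.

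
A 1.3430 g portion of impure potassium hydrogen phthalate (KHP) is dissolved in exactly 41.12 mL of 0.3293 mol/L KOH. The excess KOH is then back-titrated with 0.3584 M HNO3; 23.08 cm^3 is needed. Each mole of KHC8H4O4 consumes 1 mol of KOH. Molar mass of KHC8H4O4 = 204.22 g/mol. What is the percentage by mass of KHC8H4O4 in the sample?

80.1%

Total n(KOH) added = 0.3293 x 0.04112 = 0.01354 mol.
n(HNO3) used = 0.3584 x 0.02308 = 0.008272 mol, which equals the excess n(KOH).
So n(KOH) consumed by the sample = 0.01354 - 0.008272 = 0.005269 mol.
n(KHC8H4O4) = 0.005269 / 1 = 0.005269 mol.
mass KHC8H4O4 = 0.005269 x 204.22 = 1.076 g, so %KHC8H4O4 = 1.076/1.3430 x 100 = 80.1%.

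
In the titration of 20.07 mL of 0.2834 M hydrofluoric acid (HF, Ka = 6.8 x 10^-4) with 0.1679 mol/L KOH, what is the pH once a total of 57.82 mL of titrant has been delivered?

n(acid) = 0.2834 x 0.02007 = 0.005688 mol; n(KOH) added = 0.1679 x 0.05782 = 0.009708 mol.
Base is in excess by 0.009708 - 0.005688 = 0.004020 mol in a total volume of 0.07789 L.
[OH^-] = 0.004020/0.07789 = 0.05161 M, so pOH = 1.29 and pH = 14.00 - 1.29 = 12.71.

12.71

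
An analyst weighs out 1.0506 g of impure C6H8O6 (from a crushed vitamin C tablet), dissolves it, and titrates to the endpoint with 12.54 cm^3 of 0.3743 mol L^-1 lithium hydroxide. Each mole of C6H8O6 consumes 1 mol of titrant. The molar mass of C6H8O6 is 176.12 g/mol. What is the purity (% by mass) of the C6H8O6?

78.7%

n(LiOH) = 0.3743 x 0.01254 = 0.004694 mol.
n(C6H8O6) = 0.004694 / 1 = 0.004694 mol.
mass of C6H8O6 = 0.004694 x 176.12 = 0.8267 g.
% purity = 0.8267 / 1.0506 x 100 = 78.7%.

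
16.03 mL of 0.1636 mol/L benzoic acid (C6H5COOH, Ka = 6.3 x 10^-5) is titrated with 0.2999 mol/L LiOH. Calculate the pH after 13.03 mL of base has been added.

12.65

n(acid) = 0.1636 x 0.01603 = 0.002623 mol; n(LiOH) added = 0.2999 x 0.01303 = 0.003908 mol.
Base is in excess by 0.003908 - 0.002623 = 0.001285 mol in a total volume of 0.02906 L.
[OH^-] = 0.001285/0.02906 = 0.04423 M, so pOH = 1.35 and pH = 14.00 - 1.35 = 12.65.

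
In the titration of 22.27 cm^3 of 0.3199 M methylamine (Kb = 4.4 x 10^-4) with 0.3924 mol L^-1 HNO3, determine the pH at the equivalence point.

n(CH3NH2) = 0.3199 x 0.02227 = 0.007124 mol; V(HNO3) at equivalence = 0.007124/0.3924 = 0.01816 L.
At equivalence the base is fully converted to CH3NH3+; total volume = 0.04043 L, so [CH3NH3+] = 0.007124/0.04043 = 0.1762 M.
Ka(CH3NH3+) = Kw/Kb = 1.0e-14 / 4.4 x 10^-4 = 2.27e-11.
[H^+] = sqrt(Ka x [CH3NH3+]) = sqrt(2.27e-11 x 0.1762) = 2.00e-6 M.
pH = -log(2.00e-6) = 5.70.

5.70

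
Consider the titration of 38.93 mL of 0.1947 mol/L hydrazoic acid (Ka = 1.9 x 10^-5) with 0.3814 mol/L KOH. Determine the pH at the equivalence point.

8.92

n(HN3) = 0.1947 x 0.03893 = 0.007580 mol; V(KOH) at equivalence = 0.007580/0.3814 = 0.01987 L.
At equivalence all the acid is converted to N3-; total volume = 0.03893 + 0.01987 = 0.05880 L, so [N3-] = 0.007580/0.05880 = 0.1289 M.
Kb = Kw/Ka = 1.0e-14 / 1.9 x 10^-5 = 5.26e-10.
[OH^-] = sqrt(Kb x [N3-]) = sqrt(5.26e-10 x 0.1289) = 8.24e-6 M.
pOH = 5.08, so pH = 14.00 - 5.08 = 8.92.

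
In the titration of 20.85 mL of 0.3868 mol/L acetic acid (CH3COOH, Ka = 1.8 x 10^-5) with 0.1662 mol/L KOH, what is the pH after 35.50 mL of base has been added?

Initial n(CH3COOH) = 0.3868 x 0.02085 = 0.008065 mol.
n(KOH) added = 0.1662 x 0.03550 = 0.005900 mol, converting that many moles of CH3COOH to CH3COO-.
Remaining n(CH3COOH) = 0.002165 mol; n(CH3COO-) = 0.005900 mol.
By Henderson-Hasselbalch, pH = pKa + log([A^-]/[HA]) = 4.74 + log(0.005900/0.002165) = 4.74 + (+0.44) = 5.18.

5.18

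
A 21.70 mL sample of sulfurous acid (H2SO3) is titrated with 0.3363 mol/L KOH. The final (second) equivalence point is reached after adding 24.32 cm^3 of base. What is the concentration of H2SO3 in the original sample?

0.188 M

n(KOH) = 0.3363 x 0.02432 = 0.008179 mol.
At the final (second) equivalence point, 2 mol OH^- react per mol H2SO3, so n(H2SO3) = 0.008179 / 2 = 0.004089 mol.
[H2SO3] = 0.004089 / 0.02170 L = 0.188 M.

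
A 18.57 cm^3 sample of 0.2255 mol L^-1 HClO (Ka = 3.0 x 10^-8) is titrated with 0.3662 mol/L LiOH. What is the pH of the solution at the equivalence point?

10.33

n(HClO) = 0.2255 x 0.01857 = 0.004188 mol; V(LiOH) at equivalence = 0.004188/0.3662 = 0.01144 L.
At equivalence all the acid is converted to ClO-; total volume = 0.01857 + 0.01144 = 0.03001 L, so [ClO-] = 0.004188/0.03001 = 0.1396 M.
Kb = Kw/Ka = 1.0e-14 / 3.0 x 10^-8 = 3.33e-7.
[OH^-] = sqrt(Kb x [ClO-]) = sqrt(3.33e-7 x 0.1396) = 0.000216 M.
pOH = 3.67, so pH = 14.00 - 3.67 = 10.33.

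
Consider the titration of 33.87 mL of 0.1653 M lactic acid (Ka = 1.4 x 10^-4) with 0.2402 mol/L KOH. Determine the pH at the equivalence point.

n(HC3H5O3) = 0.1653 x 0.03387 = 0.005599 mol; V(KOH) at equivalence = 0.005599/0.2402 = 0.02331 L.
At equivalence all the acid is converted to C3H5O3-; total volume = 0.03387 + 0.02331 = 0.05718 L, so [C3H5O3-] = 0.005599/0.05718 = 0.09792 M.
Kb = Kw/Ka = 1.0e-14 / 1.4 x 10^-4 = 7.14e-11.
[OH^-] = sqrt(Kb x [C3H5O3-]) = sqrt(7.14e-11 x 0.09792) = 2.64e-6 M.
pOH = 5.58, so pH = 14.00 - 5.58 = 8.42.

8.42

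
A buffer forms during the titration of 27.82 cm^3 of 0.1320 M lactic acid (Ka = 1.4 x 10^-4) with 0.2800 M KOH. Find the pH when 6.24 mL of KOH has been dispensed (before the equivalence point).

3.81

Initial n(HC3H5O3) = 0.1320 x 0.02782 = 0.003672 mol.
n(KOH) added = 0.2800 x 0.006240 = 0.001747 mol, converting that many moles of HC3H5O3 to C3H5O3-.
Remaining n(HC3H5O3) = 0.001925 mol; n(C3H5O3-) = 0.001747 mol.
By Henderson-Hasselbalch, pH = pKa + log([A^-]/[HA]) = 3.85 + log(0.001747/0.001925) = 3.85 + (-0.04) = 3.81.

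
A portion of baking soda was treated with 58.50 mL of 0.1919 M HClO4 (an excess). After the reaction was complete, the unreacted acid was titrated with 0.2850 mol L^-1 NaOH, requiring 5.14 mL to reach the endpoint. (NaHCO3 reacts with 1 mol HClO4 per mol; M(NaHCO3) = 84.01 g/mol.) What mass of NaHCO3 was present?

Total n(HClO4) added = 0.1919 x 0.05850 = 0.01123 mol.
n(NaOH) used = 0.2850 x 0.005140 = 0.001465 mol, which equals the excess n(HClO4).
So n(HClO4) consumed by the sample = 0.01123 - 0.001465 = 0.009761 mol.
n(NaHCO3) = 0.009761 / 1 = 0.009761 mol.
mass = 0.009761 mol x 84.01 g/mol = 0.820 g.

0.820 g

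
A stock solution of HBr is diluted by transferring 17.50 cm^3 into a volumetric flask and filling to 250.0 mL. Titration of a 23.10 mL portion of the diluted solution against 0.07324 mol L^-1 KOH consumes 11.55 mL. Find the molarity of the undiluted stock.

0.523 M

n(KOH) = 0.07324 x 0.01155 = 0.0008459 mol.
n(HBr) in the aliquot = 0.0008459 mol.
[diluted HBr] = 0.0008459 / 0.02310 = 0.03662 M.
Dilution factor = 250.0/17.50 = 14.29, so [stock] = 0.03662 x 14.29 = 0.523 M.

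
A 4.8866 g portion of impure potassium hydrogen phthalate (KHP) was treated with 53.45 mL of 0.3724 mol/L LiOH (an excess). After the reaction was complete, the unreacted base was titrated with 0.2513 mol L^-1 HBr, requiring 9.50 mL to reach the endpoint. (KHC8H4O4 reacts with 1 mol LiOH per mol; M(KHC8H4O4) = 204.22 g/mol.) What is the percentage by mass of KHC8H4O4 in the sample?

Total n(LiOH) added = 0.3724 x 0.05345 = 0.01990 mol.
n(HBr) used = 0.2513 x 0.009500 = 0.002387 mol, which equals the excess n(LiOH).
So n(LiOH) consumed by the sample = 0.01990 - 0.002387 = 0.01752 mol.
n(KHC8H4O4) = 0.01752 / 1 = 0.01752 mol.
mass KHC8H4O4 = 0.01752 x 204.22 = 3.577 g, so %KHC8H4O4 = 3.577/4.8866 x 100 = 73.2%.

73.2%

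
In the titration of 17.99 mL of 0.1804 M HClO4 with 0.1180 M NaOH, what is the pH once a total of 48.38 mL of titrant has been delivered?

12.57

n(acid) = 0.1804 x 0.01799 = 0.003245 mol; n(NaOH) added = 0.1180 x 0.04838 = 0.005709 mol.
Base is in excess by 0.005709 - 0.003245 = 0.002463 mol in a total volume of 0.06637 L.
[OH^-] = 0.002463/0.06637 = 0.03712 M, so pOH = 1.43 and pH = 14.00 - 1.43 = 12.57.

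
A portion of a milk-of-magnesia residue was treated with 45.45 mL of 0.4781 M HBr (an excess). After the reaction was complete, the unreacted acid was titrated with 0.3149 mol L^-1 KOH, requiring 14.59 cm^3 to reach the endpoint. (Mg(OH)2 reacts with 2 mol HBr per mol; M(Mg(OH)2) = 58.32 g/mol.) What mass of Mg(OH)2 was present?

Total n(HBr) added = 0.4781 x 0.04545 = 0.02173 mol.
n(KOH) used = 0.3149 x 0.01459 = 0.004594 mol, which equals the excess n(HBr).
So n(HBr) consumed by the sample = 0.02173 - 0.004594 = 0.01714 mol.
n(Mg(OH)2) = 0.01714 / 2 = 0.008568 mol.
mass = 0.008568 mol x 58.32 g/mol = 0.500 g.

0.500 g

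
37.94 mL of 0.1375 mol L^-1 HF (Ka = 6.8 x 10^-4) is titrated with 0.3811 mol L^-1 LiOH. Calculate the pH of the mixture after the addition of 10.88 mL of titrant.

Initial n(HF) = 0.1375 x 0.03794 = 0.005217 mol.
n(LiOH) added = 0.3811 x 0.01088 = 0.004146 mol, converting that many moles of HF to F-.
Remaining n(HF) = 0.001070 mol; n(F-) = 0.004146 mol.
By Henderson-Hasselbalch, pH = pKa + log([A^-]/[HA]) = 3.17 + log(0.004146/0.001070) = 3.17 + (+0.59) = 3.76.

3.76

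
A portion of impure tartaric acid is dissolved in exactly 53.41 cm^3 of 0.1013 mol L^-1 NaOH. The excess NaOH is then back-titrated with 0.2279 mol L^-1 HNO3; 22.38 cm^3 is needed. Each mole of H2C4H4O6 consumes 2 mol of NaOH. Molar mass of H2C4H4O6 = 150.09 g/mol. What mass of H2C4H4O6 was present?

0.0233 g

Total n(NaOH) added = 0.1013 x 0.05341 = 0.005410 mol.
n(HNO3) used = 0.2279 x 0.02238 = 0.005100 mol, which equals the excess n(NaOH).
So n(NaOH) consumed by the sample = 0.005410 - 0.005100 = 0.0003100 mol.
n(H2C4H4O6) = 0.0003100 / 2 = 0.0001550 mol.
mass = 0.0001550 mol x 150.09 g/mol = 0.0233 g.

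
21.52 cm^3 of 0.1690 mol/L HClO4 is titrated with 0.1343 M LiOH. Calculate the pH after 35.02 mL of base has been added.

n(acid) = 0.1690 x 0.02152 = 0.003637 mol; n(LiOH) added = 0.1343 x 0.03502 = 0.004703 mol.
Base is in excess by 0.004703 - 0.003637 = 0.001066 mol in a total volume of 0.05654 L.
[OH^-] = 0.001066/0.05654 = 0.01886 M, so pOH = 1.72 and pH = 14.00 - 1.72 = 12.28.

12.28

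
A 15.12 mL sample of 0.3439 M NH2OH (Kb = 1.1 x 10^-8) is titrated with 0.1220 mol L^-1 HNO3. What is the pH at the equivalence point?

n(NH2OH) = 0.3439 x 0.01512 = 0.005200 mol; V(HNO3) at equivalence = 0.005200/0.1220 = 0.04262 L.
At equivalence the base is fully converted to NH3OH+; total volume = 0.05774 L, so [NH3OH+] = 0.005200/0.05774 = 0.09005 M.
Ka(NH3OH+) = Kw/Kb = 1.0e-14 / 1.1 x 10^-8 = 9.09e-7.
[H^+] = sqrt(Ka x [NH3OH+]) = sqrt(9.09e-7 x 0.09005) = 0.000286 M.
pH = -log(0.000286) = 3.54.

3.54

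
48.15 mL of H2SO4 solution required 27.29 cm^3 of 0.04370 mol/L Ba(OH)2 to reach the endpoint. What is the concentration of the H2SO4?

0.0248 M

n(Ba(OH)2) delivered = 0.04370 x 0.02729 = 0.001193 mol.
For a 1:1 reaction, n(H2SO4) = 0.001193 mol.
[H2SO4] = 0.001193 mol / 0.04815 L = 0.0248 M.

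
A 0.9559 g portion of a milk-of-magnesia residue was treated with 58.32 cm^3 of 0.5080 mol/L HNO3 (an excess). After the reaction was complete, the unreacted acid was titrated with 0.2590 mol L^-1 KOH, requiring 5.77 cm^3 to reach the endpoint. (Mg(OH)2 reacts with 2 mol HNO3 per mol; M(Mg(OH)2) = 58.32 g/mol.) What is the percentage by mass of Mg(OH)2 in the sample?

85.8%

Total n(HNO3) added = 0.5080 x 0.05832 = 0.02963 mol.
n(KOH) used = 0.2590 x 0.005770 = 0.001494 mol, which equals the excess n(HNO3).
So n(HNO3) consumed by the sample = 0.02963 - 0.001494 = 0.02813 mol.
n(Mg(OH)2) = 0.02813 / 2 = 0.01407 mol.
mass Mg(OH)2 = 0.01407 x 58.32 = 0.8203 g, so %Mg(OH)2 = 0.8203/0.9559 x 100 = 85.8%.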